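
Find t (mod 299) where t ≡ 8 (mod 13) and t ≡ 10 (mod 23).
M = 13 × 23 = 299. M₁ = 23, y₁ ≡ 4 (mod 13). M₂ = 13, y₂ ≡ 16 (mod 23). t = 8×23×4 + 10×13×16 ≡ 125 (mod 299)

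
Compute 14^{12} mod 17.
4

Using successive squaring:
Binary expansion of 12: 1100
Powers of 14 mod 17 (each is the square of the previous):
  14^1 ≡ 14 (mod 17)
  14^2 ≡ 14² = 196 ≡ 9 (mod 17)
  14^4 ≡ 9² = 81 ≡ 13 (mod 17)
  14^8 ≡ 13² = 169 ≡ 16 (mod 17)
12 = 8 + 4, so 14^12 = 14^8 × 14^4 ≡ 16 × 13 (mod 17)
Multiplying step by step:
  16 × 13 = 208 ≡ 4 (mod 17)
Result: 14^12 ≡ 4 (mod 17)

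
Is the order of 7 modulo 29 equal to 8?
No, the actual order is 7, not 8.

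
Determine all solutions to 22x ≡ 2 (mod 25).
16

Since gcd(22, 25) = 1 divides 2, a solution exists.
Multiply both sides by the inverse of 22 mod 25:
  22^(-1) mod 25 = 8
  x ≡ 8 × 2 ≡ 16 ≡ 16 (mod 25)
Verification: 22 × 16 = 352 = 14 × 25 + 2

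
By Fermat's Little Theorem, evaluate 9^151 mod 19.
By Fermat: 9^{18} ≡ 1 (mod 19). 151 = 8×18 + 7. So 9^{151} ≡ 9^{7} ≡ 4 (mod 19)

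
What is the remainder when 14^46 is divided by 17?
Using Fermat: 14^{16} ≡ 1 (mod 17). 46 ≡ 14 (mod 16). So 14^{46} ≡ 14^{14} ≡ 2 (mod 17)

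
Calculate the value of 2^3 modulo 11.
3 = 2 + 1 (binary 11). Repeated squaring mod 11: 2^1 ≡ 2; 2^2 ≡ 2² = 4 ≡ 4. Multiply: 2^3 = 2^2 × 2^1 ≡ 4 × 2 (mod 11): 4 × 2 = 8 ≡ 8. So 2^3 ≡ 8 (mod 11).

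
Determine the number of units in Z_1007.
936

Prime factorization: 1007 = 19 × 53
Using the formula φ(n) = n × Π(1 - 1/p) for each prime factor p:
φ(1007) = 1007 × (1 - 1/19) × (1 - 1/53)
φ(1007) = 936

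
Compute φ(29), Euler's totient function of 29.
28

Prime factorization: 29 = 29
Using the formula φ(n) = n × Π(1 - 1/p) for each prime factor p:
φ(29) = 29 × (1 - 1/29)
φ(29) = 28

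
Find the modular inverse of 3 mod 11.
3^(-1) ≡ 4 (mod 11). Verification: 3 × 4 = 12 ≡ 1 (mod 11)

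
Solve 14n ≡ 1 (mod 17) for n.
11

Using Extended Euclidean Algorithm:
gcd(14, 17) = 1
Bezout coefficients: 14 × -6 + 17 × 5 = 1
So 14 × -6 ≡ 1 (mod 17)
The inverse is -6 mod 17 = 11
Verification: 14 × 11 = 154 = 9 × 17 + 1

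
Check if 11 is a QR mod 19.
By Euler's criterion: 11^{9} ≡ 1 (mod 19). Since this equals 1, 11 is a QR.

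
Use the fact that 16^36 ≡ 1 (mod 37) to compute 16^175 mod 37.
By Fermat: 16^{36} ≡ 1 (mod 37). 175 = 4×36 + 31. So 16^{175} ≡ 16^{31} ≡ 9 (mod 37)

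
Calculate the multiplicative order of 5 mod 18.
Powers of 5 mod 18: 5^1≡5, 5^2≡7, 5^3≡17, 5^4≡13, 5^5≡11, 5^6≡1. Order = 6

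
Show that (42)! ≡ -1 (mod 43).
(42)! mod 43 = 42. Since this equals -1 (mod 43), Wilson confirms 43 is prime.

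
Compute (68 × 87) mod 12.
0

(68 × 87) = 5916
5916 mod 12 = 0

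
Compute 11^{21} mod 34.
27

Using successive squaring:
Binary expansion of 21: 10101
Powers of 11 mod 34 (each is the square of the previous):
  11^1 ≡ 11 (mod 34)
  11^2 ≡ 11² = 121 ≡ 19 (mod 34)
  11^4 ≡ 19² = 361 ≡ 21 (mod 34)
  11^8 ≡ 21² = 441 ≡ 33 (mod 34)
  11^16 ≡ 33² = 1089 ≡ 1 (mod 34)
21 = 16 + 4 + 1, so 11^21 = 11^16 × 11^4 × 11^1 ≡ 1 × 21 × 11 (mod 34)
Multiplying step by step:
  1 × 21 = 21 ≡ 21 (mod 34)
  21 × 11 = 231 ≡ 27 (mod 34)
Result: 11^21 ≡ 27 (mod 34)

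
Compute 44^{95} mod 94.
20

Using successive squaring:
Binary expansion of 95: 1011111
Powers of 44 mod 94 (each is the square of the previous):
  44^1 ≡ 44 (mod 94)
  44^2 ≡ 44² = 1936 ≡ 56 (mod 94)
  44^4 ≡ 56² = 3136 ≡ 34 (mod 94)
  44^8 ≡ 34² = 1156 ≡ 28 (mod 94)
  44^16 ≡ 28² = 784 ≡ 32 (mod 94)
  44^32 ≡ 32² = 1024 ≡ 84 (mod 94)
  44^64 ≡ 84² = 7056 ≡ 6 (mod 94)
95 = 64 + 16 + 8 + 4 + 2 + 1, so 44^95 = 44^64 × 44^16 × 44^8 × 44^4 × 44^2 × 44^1 ≡ 6 × 32 × 28 × 34 × 56 × 44 (mod 94)
Multiplying step by step:
  6 × 32 = 192 ≡ 4 (mod 94)
  4 × 28 = 112 ≡ 18 (mod 94)
  18 × 34 = 612 ≡ 48 (mod 94)
  48 × 56 = 2688 ≡ 56 (mod 94)
  56 × 44 = 2464 ≡ 20 (mod 94)
Result: 44^95 ≡ 20 (mod 94)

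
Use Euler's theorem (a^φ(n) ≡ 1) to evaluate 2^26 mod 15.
By Euler: 2^{8} ≡ 1 (mod 15) since gcd(2, 15) = 1. 26 = 3×8 + 2. So 2^{26} ≡ 2^{2} ≡ 4 (mod 15)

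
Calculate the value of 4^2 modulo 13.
2 = 2 (binary 10). Repeated squaring mod 13: 4^1 ≡ 4; 4^2 ≡ 4² = 16 ≡ 3. So 4^2 ≡ 3 (mod 13).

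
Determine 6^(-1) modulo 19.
6^(-1) ≡ 16 (mod 19). Verification: 6 × 16 = 96 ≡ 1 (mod 19)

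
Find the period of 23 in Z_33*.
Powers of 23 mod 33: 23^1≡23, 23^2≡1. Order = 2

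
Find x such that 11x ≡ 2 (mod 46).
42

Since gcd(11, 46) = 1 divides 2, a solution exists.
Multiply both sides by the inverse of 11 mod 46:
  11^(-1) mod 46 = 21
  x ≡ 21 × 2 ≡ 42 ≡ 42 (mod 46)
Verification: 11 × 42 = 462 = 10 × 46 + 2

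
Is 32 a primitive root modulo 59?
p - 1 = 58 has prime divisors 2, 29. Check 32^(58/q) mod 59 for each: 32^(58/2) = 32^29 ≡ 58, 32^(58/29) = 32^2 ≡ 21 (mod 59). None of these is 1, so 32 has order 58 = φ(59), so it is a primitive root mod 59.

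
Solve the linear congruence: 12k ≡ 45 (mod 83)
66

Since gcd(12, 83) = 1 divides 45, a solution exists.
Multiply both sides by the inverse of 12 mod 83:
  12^(-1) mod 83 = 7
  x ≡ 7 × 45 ≡ 315 ≡ 66 (mod 83)
Verification: 12 × 66 = 792 = 9 × 83 + 45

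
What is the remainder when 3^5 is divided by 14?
5 = 4 + 1 (binary 101). Repeated squaring mod 14: 3^1 ≡ 3; 3^2 ≡ 3² = 9 ≡ 9; 3^4 ≡ 9² = 81 ≡ 11. Multiply: 3^5 = 3^4 × 3^1 ≡ 11 × 3 (mod 14): 11 × 3 = 33 ≡ 5. So 3^5 ≡ 5 (mod 14).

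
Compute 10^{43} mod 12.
4

Using successive squaring:
Binary expansion of 43: 101011
Powers of 10 mod 12 (each is the square of the previous):
  10^1 ≡ 10 (mod 12)
  10^2 ≡ 10² = 100 ≡ 4 (mod 12)
  10^4 ≡ 4² = 16 ≡ 4 (mod 12)
  10^8 ≡ 4² = 16 ≡ 4 (mod 12)
  10^16 ≡ 4² = 16 ≡ 4 (mod 12)
  10^32 ≡ 4² = 16 ≡ 4 (mod 12)
43 = 32 + 8 + 2 + 1, so 10^43 = 10^32 × 10^8 × 10^2 × 10^1 ≡ 4 × 4 × 4 × 10 (mod 12)
Multiplying step by step:
  4 × 4 = 16 ≡ 4 (mod 12)
  4 × 4 = 16 ≡ 4 (mod 12)
  4 × 10 = 40 ≡ 4 (mod 12)
Result: 10^43 ≡ 4 (mod 12)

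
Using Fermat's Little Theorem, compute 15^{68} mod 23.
18

By Fermat's Little Theorem, a^(p-1) ≡ 1 (mod p) for prime p and gcd(a, p) = 1
Here p = 23, so 15^22 ≡ 1 (mod 23)
We can reduce the exponent: 68 mod 22 = 2
So 15^68 ≡ 15^2 (mod 23)
Computing: 15^2 mod 23 = 18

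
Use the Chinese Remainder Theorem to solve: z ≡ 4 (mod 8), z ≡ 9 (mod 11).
M = 8 × 11 = 88. M₁ = 11, y₁ ≡ 3 (mod 8). M₂ = 8, y₂ ≡ 7 (mod 11). z = 4×11×3 + 9×8×7 ≡ 20 (mod 88)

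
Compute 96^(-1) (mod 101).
96^(-1) ≡ 20 (mod 101). Verification: 96 × 20 = 1920 ≡ 1 (mod 101)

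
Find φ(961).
930

Prime factorization: 961 = 31^2
Using the formula φ(n) = n × Π(1 - 1/p) for each prime factor p:
φ(961) = 961 × (1 - 1/31)
φ(961) = 930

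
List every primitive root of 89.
Primitive roots mod 89: {3, 6, 7, 13, 14, 15, 19, 23, 24, 26, 27, 28, 29, 30, 31, 33, 35, 38, 41, 43, 46, 48, 51, 54, 56, 58, 59, 60, 61, 62, 63, 65, 66, 70, 74, 75, 76, 82, 83, 86}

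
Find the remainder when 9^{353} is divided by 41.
By Fermat: 9^{40} ≡ 1 (mod 41). 353 = 8×40 + 33. So 9^{353} ≡ 9^{33} ≡ 9 (mod 41)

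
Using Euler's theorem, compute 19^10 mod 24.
By Euler: 19^{8} ≡ 1 (mod 24) since gcd(19, 24) = 1. 10 = 1×8 + 2. So 19^{10} ≡ 19^{2} ≡ 1 (mod 24)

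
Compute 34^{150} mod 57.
49

Using successive squaring:
Binary expansion of 150: 10010110
Powers of 34 mod 57 (each is the square of the previous):
  34^1 ≡ 34 (mod 57)
  34^2 ≡ 34² = 1156 ≡ 16 (mod 57)
  34^4 ≡ 16² = 256 ≡ 28 (mod 57)
  34^8 ≡ 28² = 784 ≡ 43 (mod 57)
  34^16 ≡ 43² = 1849 ≡ 25 (mod 57)
  34^32 ≡ 25² = 625 ≡ 55 (mod 57)
  34^64 ≡ 55² = 3025 ≡ 4 (mod 57)
  34^128 ≡ 4² = 16 ≡ 16 (mod 57)
150 = 128 + 16 + 4 + 2, so 34^150 = 34^128 × 34^16 × 34^4 × 34^2 ≡ 16 × 25 × 28 × 16 (mod 57)
Multiplying step by step:
  16 × 25 = 400 ≡ 1 (mod 57)
  1 × 28 = 28 ≡ 28 (mod 57)
  28 × 16 = 448 ≡ 49 (mod 57)
Result: 34^150 ≡ 49 (mod 57)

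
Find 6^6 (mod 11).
6 = 4 + 2 (binary 110). Repeated squaring mod 11: 6^1 ≡ 6; 6^2 ≡ 6² = 36 ≡ 3; 6^4 ≡ 3² = 9 ≡ 9. Multiply: 6^6 = 6^4 × 6^2 ≡ 9 × 3 (mod 11): 9 × 3 = 27 ≡ 5. So 6^6 ≡ 5 (mod 11).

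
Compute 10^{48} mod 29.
7

Using successive squaring:
Binary expansion of 48: 110000
Powers of 10 mod 29 (each is the square of the previous):
  10^1 ≡ 10 (mod 29)
  10^2 ≡ 10² = 100 ≡ 13 (mod 29)
  10^4 ≡ 13² = 169 ≡ 24 (mod 29)
  10^8 ≡ 24² = 576 ≡ 25 (mod 29)
  10^16 ≡ 25² = 625 ≡ 16 (mod 29)
  10^32 ≡ 16² = 256 ≡ 24 (mod 29)
48 = 32 + 16, so 10^48 = 10^32 × 10^16 ≡ 24 × 16 (mod 29)
Multiplying step by step:
  24 × 16 = 384 ≡ 7 (mod 29)
Result: 10^48 ≡ 7 (mod 29)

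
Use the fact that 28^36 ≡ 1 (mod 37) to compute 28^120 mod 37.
By Fermat: 28^{36} ≡ 1 (mod 37). 120 = 3×36 + 12. So 28^{120} ≡ 28^{12} ≡ 26 (mod 37)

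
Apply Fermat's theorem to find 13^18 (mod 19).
By Fermat's Little Theorem, 13^{18} ≡ 1 (mod 19) since 19 is prime and gcd(13, 19) = 1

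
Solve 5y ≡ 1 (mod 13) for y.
5^(-1) ≡ 8 (mod 13). Verification: 5 × 8 = 40 ≡ 1 (mod 13)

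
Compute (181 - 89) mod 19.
16

(181 - 89) = 92
92 mod 19 = 16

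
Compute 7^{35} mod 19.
11

Using successive squaring:
Binary expansion of 35: 100011
Powers of 7 mod 19 (each is the square of the previous):
  7^1 ≡ 7 (mod 19)
  7^2 ≡ 7² = 49 ≡ 11 (mod 19)
  7^4 ≡ 11² = 121 ≡ 7 (mod 19)
  7^8 ≡ 7² = 49 ≡ 11 (mod 19)
  7^16 ≡ 11² = 121 ≡ 7 (mod 19)
  7^32 ≡ 7² = 49 ≡ 11 (mod 19)
35 = 32 + 2 + 1, so 7^35 = 7^32 × 7^2 × 7^1 ≡ 11 × 11 × 7 (mod 19)
Multiplying step by step:
  11 × 11 = 121 ≡ 7 (mod 19)
  7 × 7 = 49 ≡ 11 (mod 19)
Result: 7^35 ≡ 11 (mod 19)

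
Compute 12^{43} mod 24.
0

Using successive squaring:
Binary expansion of 43: 101011
Powers of 12 mod 24 (each is the square of the previous):
  12^1 ≡ 12 (mod 24)
  12^2 ≡ 12² = 144 ≡ 0 (mod 24)
  12^4 ≡ 0² = 0 ≡ 0 (mod 24)
  12^8 ≡ 0² = 0 ≡ 0 (mod 24)
  12^16 ≡ 0² = 0 ≡ 0 (mod 24)
  12^32 ≡ 0² = 0 ≡ 0 (mod 24)
43 = 32 + 8 + 2 + 1, so 12^43 = 12^32 × 12^8 × 12^2 × 12^1 ≡ 0 × 0 × 0 × 12 (mod 24)
Multiplying step by step:
  0 × 0 = 0 ≡ 0 (mod 24)
  0 × 0 = 0 ≡ 0 (mod 24)
  0 × 12 = 0 ≡ 0 (mod 24)
Result: 12^43 ≡ 0 (mod 24)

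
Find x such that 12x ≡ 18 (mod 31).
17

Since gcd(12, 31) = 1 divides 18, a solution exists.
Multiply both sides by the inverse of 12 mod 31:
  12^(-1) mod 31 = 13
  x ≡ 13 × 18 ≡ 234 ≡ 17 (mod 31)
Verification: 12 × 17 = 204 = 6 × 31 + 18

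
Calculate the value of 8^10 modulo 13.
10 = 8 + 2 (binary 1010). Repeated squaring mod 13: 8^1 ≡ 8; 8^2 ≡ 8² = 64 ≡ 12; 8^4 ≡ 12² = 144 ≡ 1; 8^8 ≡ 1² = 1 ≡ 1. Multiply: 8^10 = 8^8 × 8^2 ≡ 1 × 12 (mod 13): 1 × 12 = 12 ≡ 12. So 8^10 ≡ 12 (mod 13).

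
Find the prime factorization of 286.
2 × 11 × 13

Divide by primes starting from smallest:
286 ÷ 2 = 143
143 ÷ 11 = 13
13 ÷ 13 = 1

286 = 2 × 11 × 13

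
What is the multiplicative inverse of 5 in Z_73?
44

Using Extended Euclidean Algorithm:
gcd(5, 73) = 1
Bezout coefficients: 5 × -29 + 73 × 2 = 1
So 5 × -29 ≡ 1 (mod 73)
The inverse is -29 mod 73 = 44
Verification: 5 × 44 = 220 = 3 × 73 + 1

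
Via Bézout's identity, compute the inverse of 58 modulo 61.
Extended GCD: 58(20) + 61(-19) = 1. So 58^(-1) ≡ 20 ≡ 20 (mod 61). Verify: 58 × 20 = 1160 ≡ 1 (mod 61)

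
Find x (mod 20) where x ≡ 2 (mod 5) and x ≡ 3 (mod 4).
M = 5 × 4 = 20. M₁ = 4, y₁ ≡ 4 (mod 5). M₂ = 5, y₂ ≡ 1 (mod 4). x = 2×4×4 + 3×5×1 ≡ 7 (mod 20)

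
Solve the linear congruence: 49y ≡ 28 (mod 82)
24

Since gcd(49, 82) = 1 divides 28, a solution exists.
Multiply both sides by the inverse of 49 mod 82:
  49^(-1) mod 82 = 77
  x ≡ 77 × 28 ≡ 2156 ≡ 24 (mod 82)
Verification: 49 × 24 = 1176 = 14 × 82 + 28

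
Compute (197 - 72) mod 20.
5

(197 - 72) = 125
125 mod 20 = 5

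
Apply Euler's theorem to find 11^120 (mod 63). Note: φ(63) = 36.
By Euler: 11^{36} ≡ 1 (mod 63) since gcd(11, 63) = 1. 120 = 3×36 + 12. So 11^{120} ≡ 11^{12} ≡ 1 (mod 63)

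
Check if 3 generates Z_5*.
p - 1 = 4 has prime divisors 2. Check 3^(4/q) mod 5 for each: 3^(4/2) = 3^2 ≡ 4 (mod 5). None of these is 1, so 3 has order 4 = φ(5), so it is a primitive root mod 5.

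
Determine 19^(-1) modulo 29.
19^(-1) ≡ 26 (mod 29). Verification: 19 × 26 = 494 ≡ 1 (mod 29)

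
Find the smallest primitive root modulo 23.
p - 1 = 22 has prime divisors 2, 11. h is a primitive root mod 23 iff h^(22/q) ≢ 1 (mod 23) for each such q.
h = 2: 2^11 ≡ 1, 2^2 ≡ 4 (mod 23); 2^11 ≡ 1, so not a primitive root.
h = 3: 3^11 ≡ 1, 3^2 ≡ 9 (mod 23); 3^11 ≡ 1, so not a primitive root.
h = 4: 4^11 ≡ 1, 4^2 ≡ 16 (mod 23); 4^11 ≡ 1, so not a primitive root.
h = 5: 5^11 ≡ 22, 5^2 ≡ 2 (mod 23); none is 1, so 5 has order 22 and is a primitive root.
The smallest primitive root mod 23 is g = 5.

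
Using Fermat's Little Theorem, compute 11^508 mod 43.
By Fermat: 11^{42} ≡ 1 (mod 43). 508 ≡ 4 (mod 42). So 11^{508} ≡ 11^{4} ≡ 21 (mod 43)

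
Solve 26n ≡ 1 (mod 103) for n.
4

Using Extended Euclidean Algorithm:
gcd(26, 103) = 1
Bezout coefficients: 26 × 4 + 103 × -1 = 1
So 26 × 4 ≡ 1 (mod 103)
The inverse is 4 mod 103 = 4
Verification: 26 × 4 = 104 = 1 × 103 + 1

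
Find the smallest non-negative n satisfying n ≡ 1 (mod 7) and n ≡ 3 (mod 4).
M = 7 × 4 = 28. M₁ = 4, y₁ ≡ 2 (mod 7). M₂ = 7, y₂ ≡ 3 (mod 4). n = 1×4×2 + 3×7×3 ≡ 15 (mod 28)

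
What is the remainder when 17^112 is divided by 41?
Using Fermat: 17^{40} ≡ 1 (mod 41). 112 ≡ 32 (mod 40). So 17^{112} ≡ 17^{32} ≡ 18 (mod 41)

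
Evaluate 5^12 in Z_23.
Using repeated squaring. 12 = 8 + 4 (binary 1100). Repeated squaring mod 23: 5^1 ≡ 5; 5^2 ≡ 5² = 25 ≡ 2; 5^4 ≡ 2² = 4 ≡ 4; 5^8 ≡ 4² = 16 ≡ 16. Multiply: 5^12 = 5^8 × 5^4 ≡ 16 × 4 (mod 23): 16 × 4 = 64 ≡ 18. So 5^12 ≡ 18 (mod 23).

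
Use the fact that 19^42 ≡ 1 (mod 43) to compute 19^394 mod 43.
By Fermat: 19^{42} ≡ 1 (mod 43). 394 ≡ 16 (mod 42). So 19^{394} ≡ 19^{16} ≡ 10 (mod 43)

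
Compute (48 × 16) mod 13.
1

(48 × 16) = 768
768 mod 13 = 1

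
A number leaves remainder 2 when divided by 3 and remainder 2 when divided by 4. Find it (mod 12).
M = 3 × 4 = 12. M₁ = 4, y₁ ≡ 1 (mod 3). M₂ = 3, y₂ ≡ 3 (mod 4). y = 2×4×1 + 2×3×3 ≡ 2 (mod 12)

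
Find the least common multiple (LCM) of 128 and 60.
1920

First find GCD(128, 60) using the Euclidean algorithm:
128 = 2 × 60 + 8
60 = 7 × 8 + 4
8 = 2 × 4 + 0
GCD(128, 60) = 4

LCM formula: LCM(a, b) = (a × b) / GCD(a, b)
LCM(128, 60) = (128 × 60) / 4
LCM(128, 60) = 7680 / 4
LCM(128, 60) = 1920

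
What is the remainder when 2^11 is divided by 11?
Using Fermat: 2^{10} ≡ 1 (mod 11). 11 ≡ 1 (mod 10). So 2^{11} ≡ 2^{1} ≡ 2 (mod 11)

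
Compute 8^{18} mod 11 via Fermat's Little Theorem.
5

By Fermat's Little Theorem, a^(p-1) ≡ 1 (mod p) for prime p and gcd(a, p) = 1
Here p = 11, so 8^10 ≡ 1 (mod 11)
We can reduce the exponent: 18 mod 10 = 8
So 8^18 ≡ 8^8 (mod 11)
Computing: 8^8 mod 11 = 5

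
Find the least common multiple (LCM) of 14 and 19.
266

First find GCD(14, 19) using the Euclidean algorithm:
14 = 0 × 19 + 14
19 = 1 × 14 + 5
14 = 2 × 5 + 4
5 = 1 × 4 + 1
4 = 4 × 1 + 0
GCD(14, 19) = 1

LCM formula: LCM(a, b) = (a × b) / GCD(a, b)
LCM(14, 19) = (14 × 19) / 1
LCM(14, 19) = 266 / 1
LCM(14, 19) = 266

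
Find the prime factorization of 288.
2^5 × 3^2

Divide by primes starting from smallest:
288 ÷ 2 = 144
144 ÷ 2 = 72
72 ÷ 2 = 36
36 ÷ 2 = 18
18 ÷ 2 = 9
9 ÷ 3 = 3
3 ÷ 3 = 1

288 = 2^5 × 3^2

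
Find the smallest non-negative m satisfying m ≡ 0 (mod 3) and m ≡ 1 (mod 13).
M = 3 × 13 = 39. M₁ = 13, y₁ ≡ 1 (mod 3). M₂ = 3, y₂ ≡ 9 (mod 13). m = 0×13×1 + 1×3×9 ≡ 27 (mod 39)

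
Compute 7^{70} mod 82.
73

Using successive squaring:
Binary expansion of 70: 1000110
Powers of 7 mod 82 (each is the square of the previous):
  7^1 ≡ 7 (mod 82)
  7^2 ≡ 7² = 49 ≡ 49 (mod 82)
  7^4 ≡ 49² = 2401 ≡ 23 (mod 82)
  7^8 ≡ 23² = 529 ≡ 37 (mod 82)
  7^16 ≡ 37² = 1369 ≡ 57 (mod 82)
  7^32 ≡ 57² = 3249 ≡ 51 (mod 82)
  7^64 ≡ 51² = 2601 ≡ 59 (mod 82)
70 = 64 + 4 + 2, so 7^70 = 7^64 × 7^4 × 7^2 ≡ 59 × 23 × 49 (mod 82)
Multiplying step by step:
  59 × 23 = 1357 ≡ 45 (mod 82)
  45 × 49 = 2205 ≡ 73 (mod 82)
Result: 7^70 ≡ 73 (mod 82)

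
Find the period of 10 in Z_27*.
Powers of 10 mod 27: 10^1≡10, 10^2≡19, 10^3≡1. Order = 3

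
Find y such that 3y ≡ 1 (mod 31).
3^(-1) ≡ 21 (mod 31). Verification: 3 × 21 = 63 ≡ 1 (mod 31)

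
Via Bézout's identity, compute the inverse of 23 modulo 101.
Extended GCD: 23(22) + 101(-5) = 1. So 23^(-1) ≡ 22 ≡ 22 (mod 101). Verify: 23 × 22 = 506 ≡ 1 (mod 101)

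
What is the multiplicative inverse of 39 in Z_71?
51

Using Extended Euclidean Algorithm:
gcd(39, 71) = 1
Bezout coefficients: 39 × -20 + 71 × 11 = 1
So 39 × -20 ≡ 1 (mod 71)
The inverse is -20 mod 71 = 51
Verification: 39 × 51 = 1989 = 28 × 71 + 1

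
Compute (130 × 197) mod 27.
14

(130 × 197) = 25610
25610 mod 27 = 14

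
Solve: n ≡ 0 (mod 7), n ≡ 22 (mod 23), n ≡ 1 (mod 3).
M = 7 × 23 × 3 = 483. M₁ = 69, y₁ ≡ 6 (mod 7). M₂ = 21, y₂ ≡ 11 (mod 23). M₃ = 161, y₃ ≡ 2 (mod 3). n = 0×69×6 + 22×21×11 + 1×161×2 ≡ 91 (mod 483)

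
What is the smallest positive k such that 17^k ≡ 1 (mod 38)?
Powers of 17 mod 38: 17^1≡17, 17^2≡23, 17^3≡11, 17^4≡35, 17^5≡25, 17^6≡7, 17^7≡5, 17^8≡9, 17^9≡1. Order = 9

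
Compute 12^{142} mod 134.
36

Using successive squaring:
Binary expansion of 142: 10001110
Powers of 12 mod 134 (each is the square of the previous):
  12^1 ≡ 12 (mod 134)
  12^2 ≡ 12² = 144 ≡ 10 (mod 134)
  12^4 ≡ 10² = 100 ≡ 100 (mod 134)
  12^8 ≡ 100² = 10000 ≡ 84 (mod 134)
  12^16 ≡ 84² = 7056 ≡ 88 (mod 134)
  12^32 ≡ 88² = 7744 ≡ 106 (mod 134)
  12^64 ≡ 106² = 11236 ≡ 114 (mod 134)
  12^128 ≡ 114² = 12996 ≡ 132 (mod 134)
142 = 128 + 8 + 4 + 2, so 12^142 = 12^128 × 12^8 × 12^4 × 12^2 ≡ 132 × 84 × 100 × 10 (mod 134)
Multiplying step by step:
  132 × 84 = 11088 ≡ 100 (mod 134)
  100 × 100 = 10000 ≡ 84 (mod 134)
  84 × 10 = 840 ≡ 36 (mod 134)
Result: 12^142 ≡ 36 (mod 134)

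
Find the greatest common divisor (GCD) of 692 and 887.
1

Using the Euclidean algorithm:
692 = 0 × 887 + 692
887 = 1 × 692 + 195
692 = 3 × 195 + 107
195 = 1 × 107 + 88
107 = 1 × 88 + 19
88 = 4 × 19 + 12
19 = 1 × 12 + 7
12 = 1 × 7 + 5
7 = 1 × 5 + 2
5 = 2 × 2 + 1
2 = 2 × 1 + 0

GCD(692, 887) = 1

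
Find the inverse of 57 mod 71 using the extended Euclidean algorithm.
Extended GCD: 57(5) + 71(-4) = 1. So 57^(-1) ≡ 5 ≡ 5 (mod 71). Verify: 57 × 5 = 285 ≡ 1 (mod 71)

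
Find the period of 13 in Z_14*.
Powers of 13 mod 14: 13^1≡13, 13^2≡1. Order = 2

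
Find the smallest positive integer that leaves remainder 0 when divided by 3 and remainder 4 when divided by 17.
M = 3 × 17 = 51. M₁ = 17, y₁ ≡ 2 (mod 3). M₂ = 3, y₂ ≡ 6 (mod 17). k = 0×17×2 + 4×3×6 ≡ 21 (mod 51). The smallest positive such number is 21.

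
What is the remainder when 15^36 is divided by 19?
Using Fermat: 15^{18} ≡ 1 (mod 19). 36 ≡ 0 (mod 18). So 15^{36} ≡ 15^{0} ≡ 1 (mod 19)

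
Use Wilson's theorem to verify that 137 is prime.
(136)! mod 137 = 136. Since this equals -1 (mod 137), Wilson confirms 137 is prime.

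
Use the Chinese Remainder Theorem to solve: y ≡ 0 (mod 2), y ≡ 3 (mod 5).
M = 2 × 5 = 10. M₁ = 5, y₁ ≡ 1 (mod 2). M₂ = 2, y₂ ≡ 3 (mod 5). y = 0×5×1 + 3×2×3 ≡ 8 (mod 10)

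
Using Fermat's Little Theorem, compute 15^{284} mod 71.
2

By Fermat's Little Theorem, a^(p-1) ≡ 1 (mod p) for prime p and gcd(a, p) = 1
Here p = 71, so 15^70 ≡ 1 (mod 71)
We can reduce the exponent: 284 mod 70 = 4
So 15^284 ≡ 15^4 (mod 71)
Computing: 15^4 mod 71 = 2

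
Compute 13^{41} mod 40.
13

Using successive squaring:
Binary expansion of 41: 101001
Powers of 13 mod 40 (each is the square of the previous):
  13^1 ≡ 13 (mod 40)
  13^2 ≡ 13² = 169 ≡ 9 (mod 40)
  13^4 ≡ 9² = 81 ≡ 1 (mod 40)
  13^8 ≡ 1² = 1 ≡ 1 (mod 40)
  13^16 ≡ 1² = 1 ≡ 1 (mod 40)
  13^32 ≡ 1² = 1 ≡ 1 (mod 40)
41 = 32 + 8 + 1, so 13^41 = 13^32 × 13^8 × 13^1 ≡ 1 × 1 × 13 (mod 40)
Multiplying step by step:
  1 × 1 = 1 ≡ 1 (mod 40)
  1 × 13 = 13 ≡ 13 (mod 40)
Result: 13^41 ≡ 13 (mod 40)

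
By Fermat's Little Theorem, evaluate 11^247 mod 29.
By Fermat: 11^{28} ≡ 1 (mod 29). 247 = 8×28 + 23. So 11^{247} ≡ 11^{23} ≡ 27 (mod 29)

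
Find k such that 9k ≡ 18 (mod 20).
2

Since gcd(9, 20) = 1 divides 18, a solution exists.
Multiply both sides by the inverse of 9 mod 20:
  9^(-1) mod 20 = 9
  x ≡ 9 × 18 ≡ 162 ≡ 2 (mod 20)
Verification: 9 × 2 = 18 = 0 × 20 + 18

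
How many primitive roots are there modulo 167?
Number of primitive roots mod 167 = φ(166) = 82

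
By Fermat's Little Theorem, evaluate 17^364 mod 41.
By Fermat: 17^{40} ≡ 1 (mod 41). 364 ≡ 4 (mod 40). So 17^{364} ≡ 17^{4} ≡ 4 (mod 41)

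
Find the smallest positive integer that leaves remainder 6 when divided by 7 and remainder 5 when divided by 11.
M = 7 × 11 = 77. M₁ = 11, y₁ ≡ 2 (mod 7). M₂ = 7, y₂ ≡ 8 (mod 11). m = 6×11×2 + 5×7×8 ≡ 27 (mod 77). The smallest positive such number is 27.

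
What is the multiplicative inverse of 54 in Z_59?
54^(-1) ≡ 47 (mod 59). Verification: 54 × 47 = 2538 ≡ 1 (mod 59)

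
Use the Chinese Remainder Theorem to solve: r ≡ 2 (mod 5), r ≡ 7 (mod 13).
M = 5 × 13 = 65. M₁ = 13, y₁ ≡ 2 (mod 5). M₂ = 5, y₂ ≡ 8 (mod 13). r = 2×13×2 + 7×5×8 ≡ 7 (mod 65)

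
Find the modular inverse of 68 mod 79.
68^(-1) ≡ 43 (mod 79). Verification: 68 × 43 = 2924 ≡ 1 (mod 79)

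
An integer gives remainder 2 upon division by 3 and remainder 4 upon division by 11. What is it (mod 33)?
M = 3 × 11 = 33. M₁ = 11, y₁ ≡ 2 (mod 3). M₂ = 3, y₂ ≡ 4 (mod 11). y = 2×11×2 + 4×3×4 ≡ 26 (mod 33). The smallest positive such number is 26.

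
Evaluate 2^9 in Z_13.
9 = 8 + 1 (binary 1001). Repeated squaring mod 13: 2^1 ≡ 2; 2^2 ≡ 2² = 4 ≡ 4; 2^4 ≡ 4² = 16 ≡ 3; 2^8 ≡ 3² = 9 ≡ 9. Multiply: 2^9 = 2^8 × 2^1 ≡ 9 × 2 (mod 13): 9 × 2 = 18 ≡ 5. So 2^9 ≡ 5 (mod 13).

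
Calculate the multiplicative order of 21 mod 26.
Powers of 21 mod 26: 21^1≡21, 21^2≡25, 21^3≡5, 21^4≡1. Order = 4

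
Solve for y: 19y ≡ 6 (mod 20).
14

Since gcd(19, 20) = 1 divides 6, a solution exists.
Multiply both sides by the inverse of 19 mod 20:
  19^(-1) mod 20 = 19
  x ≡ 19 × 6 ≡ 114 ≡ 14 (mod 20)
Verification: 19 × 14 = 266 = 13 × 20 + 6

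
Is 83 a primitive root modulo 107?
No

To verify, check if 83^(106/q) ≢ 1 (mod 107) for each prime divisor q of 106
Divisors of 106 = 106: [1, 2, 53, 106]
  83^(106/2) = 83^53 ≡ 1 (mod 107)
  83^(106/53) = 83^2 ≡ 41 (mod 107)
Conclusion: 83 is not a primitive root modulo 107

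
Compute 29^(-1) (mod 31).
29^(-1) ≡ 15 (mod 31). Verification: 29 × 15 = 435 ≡ 1 (mod 31)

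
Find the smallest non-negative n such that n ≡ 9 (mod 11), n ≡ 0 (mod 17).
119

Using the Chinese Remainder Theorem:
M = product of moduli = 187
For equation 1: M_1 = 17, 17 ≡ 6 (mod 11), inverse of 17 mod 11 is 2 (check: 6 × 2 = 12 ≡ 1 (mod 11))
For equation 2: M_2 = 11, 11 ≡ 11 (mod 17), inverse of 11 mod 17 is 14 (check: 11 × 14 = 154 ≡ 1 (mod 17))
Combine: n ≡ Σ r_i×M_i×(M_i⁻¹ mod m_i) = 9×17×2 + 0×11×14 = 306 + 0 = 306
306 mod 187 = 119
n ≡ 119 (mod 187)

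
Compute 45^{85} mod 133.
45

Using successive squaring:
Binary expansion of 85: 1010101
Powers of 45 mod 133 (each is the square of the previous):
  45^1 ≡ 45 (mod 133)
  45^2 ≡ 45² = 2025 ≡ 30 (mod 133)
  45^4 ≡ 30² = 900 ≡ 102 (mod 133)
  45^8 ≡ 102² = 10404 ≡ 30 (mod 133)
  45^16 ≡ 30² = 900 ≡ 102 (mod 133)
  45^32 ≡ 102² = 10404 ≡ 30 (mod 133)
  45^64 ≡ 30² = 900 ≡ 102 (mod 133)
85 = 64 + 16 + 4 + 1, so 45^85 = 45^64 × 45^16 × 45^4 × 45^1 ≡ 102 × 102 × 102 × 45 (mod 133)
Multiplying step by step:
  102 × 102 = 10404 ≡ 30 (mod 133)
  30 × 102 = 3060 ≡ 1 (mod 133)
  1 × 45 = 45 ≡ 45 (mod 133)
Result: 45^85 ≡ 45 (mod 133)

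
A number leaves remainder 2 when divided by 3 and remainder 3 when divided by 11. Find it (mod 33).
M = 3 × 11 = 33. M₁ = 11, y₁ ≡ 2 (mod 3). M₂ = 3, y₂ ≡ 4 (mod 11). m = 2×11×2 + 3×3×4 ≡ 14 (mod 33)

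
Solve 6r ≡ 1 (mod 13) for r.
6^(-1) ≡ 11 (mod 13). Verification: 6 × 11 = 66 ≡ 1 (mod 13)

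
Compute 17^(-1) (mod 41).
17^(-1) ≡ 29 (mod 41). Verification: 17 × 29 = 493 ≡ 1 (mod 41)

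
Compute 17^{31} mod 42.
17

Using successive squaring:
Binary expansion of 31: 11111
Powers of 17 mod 42 (each is the square of the previous):
  17^1 ≡ 17 (mod 42)
  17^2 ≡ 17² = 289 ≡ 37 (mod 42)
  17^4 ≡ 37² = 1369 ≡ 25 (mod 42)
  17^8 ≡ 25² = 625 ≡ 37 (mod 42)
  17^16 ≡ 37² = 1369 ≡ 25 (mod 42)
31 = 16 + 8 + 4 + 2 + 1, so 17^31 = 17^16 × 17^8 × 17^4 × 17^2 × 17^1 ≡ 25 × 37 × 25 × 37 × 17 (mod 42)
Multiplying step by step:
  25 × 37 = 925 ≡ 1 (mod 42)
  1 × 25 = 25 ≡ 25 (mod 42)
  25 × 37 = 925 ≡ 1 (mod 42)
  1 × 17 = 17 ≡ 17 (mod 42)
Result: 17^31 ≡ 17 (mod 42)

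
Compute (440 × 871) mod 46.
14

(440 × 871) = 383240
383240 mod 46 = 14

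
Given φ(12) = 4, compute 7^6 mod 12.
By Euler: 7^{4} ≡ 1 (mod 12) since gcd(7, 12) = 1. 6 = 1×4 + 2. So 7^{6} ≡ 7^{2} ≡ 1 (mod 12)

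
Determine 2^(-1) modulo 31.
2^(-1) ≡ 16 (mod 31). Verification: 2 × 16 = 32 ≡ 1 (mod 31)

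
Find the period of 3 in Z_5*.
Powers of 3 mod 5: 3^1≡3, 3^2≡4, 3^3≡2, 3^4≡1. Order = 4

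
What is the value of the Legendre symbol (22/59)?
(22/59) = 22^{29} mod 59 = 1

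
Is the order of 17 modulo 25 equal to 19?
No, the actual order is 20, not 19.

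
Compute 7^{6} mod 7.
0

Using successive squaring:
Binary expansion of 6: 110
Powers of 7 mod 7 (each is the square of the previous):
  7^1 ≡ 0 (mod 7)
  7^2 ≡ 0² = 0 ≡ 0 (mod 7)
  7^4 ≡ 0² = 0 ≡ 0 (mod 7)
6 = 4 + 2, so 7^6 = 7^4 × 7^2 ≡ 0 × 0 (mod 7)
Multiplying step by step:
  0 × 0 = 0 ≡ 0 (mod 7)
Result: 7^6 ≡ 0 (mod 7)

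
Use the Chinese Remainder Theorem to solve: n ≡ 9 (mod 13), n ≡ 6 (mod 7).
48

Using the Chinese Remainder Theorem:
M = product of moduli = 91
For equation 1: M_1 = 7, 7 ≡ 7 (mod 13), inverse of 7 mod 13 is 2 (check: 7 × 2 = 14 ≡ 1 (mod 13))
For equation 2: M_2 = 13, 13 ≡ 6 (mod 7), inverse of 13 mod 7 is 6 (check: 6 × 6 = 36 ≡ 1 (mod 7))
Combine: n ≡ Σ r_i×M_i×(M_i⁻¹ mod m_i) = 9×7×2 + 6×13×6 = 126 + 468 = 594
594 mod 91 = 48
n ≡ 48 (mod 91)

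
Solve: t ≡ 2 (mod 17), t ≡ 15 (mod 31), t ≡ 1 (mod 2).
M = 17 × 31 × 2 = 1054. M₁ = 62, y₁ ≡ 14 (mod 17). M₂ = 34, y₂ ≡ 21 (mod 31). M₃ = 527, y₃ ≡ 1 (mod 2). t = 2×62×14 + 15×34×21 + 1×527×1 ≡ 325 (mod 1054)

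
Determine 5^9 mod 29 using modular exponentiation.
9 = 8 + 1 (binary 1001). Repeated squaring mod 29: 5^1 ≡ 5; 5^2 ≡ 5² = 25 ≡ 25; 5^4 ≡ 25² = 625 ≡ 16; 5^8 ≡ 16² = 256 ≡ 24. Multiply: 5^9 = 5^8 × 5^1 ≡ 24 × 5 (mod 29): 24 × 5 = 120 ≡ 4. So 5^9 ≡ 4 (mod 29).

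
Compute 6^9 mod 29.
9 = 8 + 1 (binary 1001). Repeated squaring mod 29: 6^1 ≡ 6; 6^2 ≡ 6² = 36 ≡ 7; 6^4 ≡ 7² = 49 ≡ 20; 6^8 ≡ 20² = 400 ≡ 23. Multiply: 6^9 = 6^8 × 6^1 ≡ 23 × 6 (mod 29): 23 × 6 = 138 ≡ 22. So 6^9 ≡ 22 (mod 29).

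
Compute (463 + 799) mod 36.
2

(463 + 799) = 1262
1262 mod 36 = 2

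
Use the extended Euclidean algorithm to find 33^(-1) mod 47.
Extended GCD: 33(10) + 47(-7) = 1. So 33^(-1) ≡ 10 ≡ 10 (mod 47). Verify: 33 × 10 = 330 ≡ 1 (mod 47)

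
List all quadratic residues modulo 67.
QRs mod 67: {1, 4, 6, 9, 10, 14, 15, 16, 17, 19, 21, 22, 23, 24, 25, 26, 29, 33, 35, 36, 37, 39, 40, 47, 49, 54, 55, 56, 59, 60, 62, 64, 65}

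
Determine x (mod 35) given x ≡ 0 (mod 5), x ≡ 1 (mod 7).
15

Using the Chinese Remainder Theorem:
M = product of moduli = 35
For equation 1: M_1 = 7, 7 ≡ 2 (mod 5), inverse of 7 mod 5 is 3 (check: 2 × 3 = 6 ≡ 1 (mod 5))
For equation 2: M_2 = 5, 5 ≡ 5 (mod 7), inverse of 5 mod 7 is 3 (check: 5 × 3 = 15 ≡ 1 (mod 7))
Combine: x ≡ Σ r_i×M_i×(M_i⁻¹ mod m_i) = 0×7×3 + 1×5×3 = 0 + 15 = 15
15 mod 35 = 15
x ≡ 15 (mod 35)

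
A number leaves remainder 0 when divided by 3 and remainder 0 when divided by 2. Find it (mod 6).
M = 3 × 2 = 6. M₁ = 2, y₁ ≡ 2 (mod 3). M₂ = 3, y₂ ≡ 1 (mod 2). k = 0×2×2 + 0×3×1 ≡ 0 (mod 6)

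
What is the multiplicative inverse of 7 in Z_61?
35

Using Extended Euclidean Algorithm:
gcd(7, 61) = 1
Bezout coefficients: 7 × -26 + 61 × 3 = 1
So 7 × -26 ≡ 1 (mod 61)
The inverse is -26 mod 61 = 35
Verification: 7 × 35 = 245 = 4 × 61 + 1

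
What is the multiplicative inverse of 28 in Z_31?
10

Using Extended Euclidean Algorithm:
gcd(28, 31) = 1
Bezout coefficients: 28 × 10 + 31 × -9 = 1
So 28 × 10 ≡ 1 (mod 31)
The inverse is 10 mod 31 = 10
Verification: 28 × 10 = 280 = 9 × 31 + 1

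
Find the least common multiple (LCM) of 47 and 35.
1645

First find GCD(47, 35) using the Euclidean algorithm:
47 = 1 × 35 + 12
35 = 2 × 12 + 11
12 = 1 × 11 + 1
11 = 11 × 1 + 0
GCD(47, 35) = 1

LCM formula: LCM(a, b) = (a × b) / GCD(a, b)
LCM(47, 35) = (47 × 35) / 1
LCM(47, 35) = 1645 / 1
LCM(47, 35) = 1645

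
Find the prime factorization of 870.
2 × 3 × 5 × 29

Divide by primes starting from smallest:
870 ÷ 2 = 435
435 ÷ 3 = 145
145 ÷ 5 = 29
29 ÷ 29 = 1

870 = 2 × 3 × 5 × 29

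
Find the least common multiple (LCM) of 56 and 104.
728

First find GCD(56, 104) using the Euclidean algorithm:
56 = 0 × 104 + 56
104 = 1 × 56 + 48
56 = 1 × 48 + 8
48 = 6 × 8 + 0
GCD(56, 104) = 8

LCM formula: LCM(a, b) = (a × b) / GCD(a, b)
LCM(56, 104) = (56 × 104) / 8
LCM(56, 104) = 5824 / 8
LCM(56, 104) = 728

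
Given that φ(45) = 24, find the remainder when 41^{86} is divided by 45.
By Euler: 41^{24} ≡ 1 (mod 45) since gcd(41, 45) = 1. 86 = 3×24 + 14. So 41^{86} ≡ 41^{14} ≡ 16 (mod 45)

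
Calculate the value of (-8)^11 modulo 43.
Using repeated squaring. (-8) ≡ 35 (mod 43). 11 = 8 + 2 + 1 (binary 1011). Repeated squaring mod 43: 35^1 ≡ 35; 35^2 ≡ 35² = 1225 ≡ 21; 35^4 ≡ 21² = 441 ≡ 11; 35^8 ≡ 11² = 121 ≡ 35. Multiply: (-8)^11 ≡ 35^8 × 35^2 × 35^1 ≡ 35 × 21 × 35 (mod 43): 35 × 21 = 735 ≡ 4; 4 × 35 = 140 ≡ 11. So (-8)^11 ≡ 11 (mod 43).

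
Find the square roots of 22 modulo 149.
The square roots of 22 mod 149 are 52 and 97. Verify: 52² = 2704 ≡ 22 (mod 149)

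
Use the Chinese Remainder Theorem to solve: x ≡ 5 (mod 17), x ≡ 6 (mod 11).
39

Using the Chinese Remainder Theorem:
M = product of moduli = 187
For equation 1: M_1 = 11, 11 ≡ 11 (mod 17), inverse of 11 mod 17 is 14 (check: 11 × 14 = 154 ≡ 1 (mod 17))
For equation 2: M_2 = 17, 17 ≡ 6 (mod 11), inverse of 17 mod 11 is 2 (check: 6 × 2 = 12 ≡ 1 (mod 11))
Combine: x ≡ Σ r_i×M_i×(M_i⁻¹ mod m_i) = 5×11×14 + 6×17×2 = 770 + 204 = 974
974 mod 187 = 39
x ≡ 39 (mod 187)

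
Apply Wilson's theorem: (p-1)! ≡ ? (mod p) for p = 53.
By Wilson's theorem, (52)! ≡ -1 ≡ 52 (mod 53)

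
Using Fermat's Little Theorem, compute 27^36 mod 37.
By Fermat's Little Theorem, 27^{36} ≡ 1 (mod 37) since 37 is prime and gcd(27, 37) = 1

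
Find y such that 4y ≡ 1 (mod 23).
4^(-1) ≡ 6 (mod 23). Verification: 4 × 6 = 24 ≡ 1 (mod 23)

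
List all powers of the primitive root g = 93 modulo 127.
g^1, g^2, ..., g^{126} mod 127: {93, 13, 66, 42, 96, 38, 105, 113, 95, 72, 92, 47, 53, 103, 54, 69, 67, 8, 109, 104, 20, 82, 6, 50, 78, 15, 125, 68, 101, 122, 43, 62, 51, 44, 28, 64, 110, 70, 33, 21, 48, 19, 116, 120, 111, 36, 46, 87, 90, 115, 27, 98, 97, 4, 118, 52, 10, 41, 3, 25, 39, 71, 126, 34, 114, 61, 85, 31, 89, 22, 14, 32, 55, 35, 80, 74, 24, 73, 58, 60, 119, 18, 23, 107, 45, 121, 77, 49, 112, 2, 59, 26, 5, 84, 65, 76, 83, 99, 63, 17, 57, 94, 106, 79, 108, 11, 7, 16, 91, 81, 40, 37, 12, 100, 29, 30, 123, 9, 75, 117, 86, 124, 102, 88, 56, 1}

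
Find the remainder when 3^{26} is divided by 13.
By Fermat: 3^{12} ≡ 1 (mod 13). 26 = 2×12 + 2. So 3^{26} ≡ 3^{2} ≡ 9 (mod 13)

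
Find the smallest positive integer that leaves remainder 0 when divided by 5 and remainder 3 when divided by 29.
M = 5 × 29 = 145. M₁ = 29, y₁ ≡ 4 (mod 5). M₂ = 5, y₂ ≡ 6 (mod 29). n = 0×29×4 + 3×5×6 ≡ 90 (mod 145). The smallest positive such number is 90.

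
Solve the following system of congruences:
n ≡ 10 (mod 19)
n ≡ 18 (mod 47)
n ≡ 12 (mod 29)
18630

Using the Chinese Remainder Theorem:
M = product of moduli = 25897
For equation 1: M_1 = 1363, 1363 ≡ 14 (mod 19), inverse of 1363 mod 19 is 15 (check: 14 × 15 = 210 ≡ 1 (mod 19))
For equation 2: M_2 = 551, 551 ≡ 34 (mod 47), inverse of 551 mod 47 is 18 (check: 34 × 18 = 612 ≡ 1 (mod 47))
For equation 3: M_3 = 893, 893 ≡ 23 (mod 29), inverse of 893 mod 29 is 24 (check: 23 × 24 = 552 ≡ 1 (mod 29))
Combine: n ≡ Σ r_i×M_i×(M_i⁻¹ mod m_i) = 10×1363×15 + 18×551×18 + 12×893×24 = 204450 + 178524 + 257184 = 640158
640158 mod 25897 = 18630
n ≡ 18630 (mod 25897)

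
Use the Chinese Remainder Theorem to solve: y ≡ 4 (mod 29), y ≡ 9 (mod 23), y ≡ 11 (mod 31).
1251

Using the Chinese Remainder Theorem:
M = product of moduli = 20677
For equation 1: M_1 = 713, 713 ≡ 17 (mod 29), inverse of 713 mod 29 is 12 (check: 17 × 12 = 204 ≡ 1 (mod 29))
For equation 2: M_2 = 899, 899 ≡ 2 (mod 23), inverse of 899 mod 23 is 12 (check: 2 × 12 = 24 ≡ 1 (mod 23))
For equation 3: M_3 = 667, 667 ≡ 16 (mod 31), inverse of 667 mod 31 is 2 (check: 16 × 2 = 32 ≡ 1 (mod 31))
Combine: y ≡ Σ r_i×M_i×(M_i⁻¹ mod m_i) = 4×713×12 + 9×899×12 + 11×667×2 = 34224 + 97092 + 14674 = 145990
145990 mod 20677 = 1251
y ≡ 1251 (mod 20677)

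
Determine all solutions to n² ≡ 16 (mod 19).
The square roots of 16 mod 19 are 4 and 15. Verify: 4² = 16 ≡ 16 (mod 19)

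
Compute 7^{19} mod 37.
7

Using successive squaring:
Binary expansion of 19: 10011
Powers of 7 mod 37 (each is the square of the previous):
  7^1 ≡ 7 (mod 37)
  7^2 ≡ 7² = 49 ≡ 12 (mod 37)
  7^4 ≡ 12² = 144 ≡ 33 (mod 37)
  7^8 ≡ 33² = 1089 ≡ 16 (mod 37)
  7^16 ≡ 16² = 256 ≡ 34 (mod 37)
19 = 16 + 2 + 1, so 7^19 = 7^16 × 7^2 × 7^1 ≡ 34 × 12 × 7 (mod 37)
Multiplying step by step:
  34 × 12 = 408 ≡ 1 (mod 37)
  1 × 7 = 7 ≡ 7 (mod 37)
Result: 7^19 ≡ 7 (mod 37)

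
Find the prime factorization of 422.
2 × 211

Divide by primes starting from smallest:
422 ÷ 2 = 211
211 ÷ 211 = 1

422 = 2 × 211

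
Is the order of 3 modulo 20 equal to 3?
No, the actual order is 4, not 3.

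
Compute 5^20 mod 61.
Using repeated squaring. 20 = 16 + 4 (binary 10100). Repeated squaring mod 61: 5^1 ≡ 5; 5^2 ≡ 5² = 25 ≡ 25; 5^4 ≡ 25² = 625 ≡ 15; 5^8 ≡ 15² = 225 ≡ 42; 5^16 ≡ 42² = 1764 ≡ 56. Multiply: 5^20 = 5^16 × 5^4 ≡ 56 × 15 (mod 61): 56 × 15 = 840 ≡ 47. So 5^20 ≡ 47 (mod 61).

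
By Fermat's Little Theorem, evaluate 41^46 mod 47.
By Fermat's Little Theorem, 41^{46} ≡ 1 (mod 47) since 47 is prime and gcd(41, 47) = 1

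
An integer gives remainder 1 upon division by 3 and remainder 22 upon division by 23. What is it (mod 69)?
M = 3 × 23 = 69. M₁ = 23, y₁ ≡ 2 (mod 3). M₂ = 3, y₂ ≡ 8 (mod 23). r = 1×23×2 + 22×3×8 ≡ 22 (mod 69). The smallest positive such number is 22.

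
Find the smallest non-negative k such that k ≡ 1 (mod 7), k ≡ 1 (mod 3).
1

Using the Chinese Remainder Theorem:
M = product of moduli = 21
For equation 1: M_1 = 3, 3 ≡ 3 (mod 7), inverse of 3 mod 7 is 5 (check: 3 × 5 = 15 ≡ 1 (mod 7))
For equation 2: M_2 = 7, 7 ≡ 1 (mod 3), inverse of 7 mod 3 is 1 (check: 1 × 1 = 1 ≡ 1 (mod 3))
Combine: k ≡ Σ r_i×M_i×(M_i⁻¹ mod m_i) = 1×3×5 + 1×7×1 = 15 + 7 = 22
22 mod 21 = 1
k ≡ 1 (mod 21)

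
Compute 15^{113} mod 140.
15

Using successive squaring:
Binary expansion of 113: 1110001
Powers of 15 mod 140 (each is the square of the previous):
  15^1 ≡ 15 (mod 140)
  15^2 ≡ 15² = 225 ≡ 85 (mod 140)
  15^4 ≡ 85² = 7225 ≡ 85 (mod 140)
  15^8 ≡ 85² = 7225 ≡ 85 (mod 140)
  15^16 ≡ 85² = 7225 ≡ 85 (mod 140)
  15^32 ≡ 85² = 7225 ≡ 85 (mod 140)
  15^64 ≡ 85² = 7225 ≡ 85 (mod 140)
113 = 64 + 32 + 16 + 1, so 15^113 = 15^64 × 15^32 × 15^16 × 15^1 ≡ 85 × 85 × 85 × 15 (mod 140)
Multiplying step by step:
  85 × 85 = 7225 ≡ 85 (mod 140)
  85 × 85 = 7225 ≡ 85 (mod 140)
  85 × 15 = 1275 ≡ 15 (mod 140)
Result: 15^113 ≡ 15 (mod 140)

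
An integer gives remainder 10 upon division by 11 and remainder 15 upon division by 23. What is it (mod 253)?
M = 11 × 23 = 253. M₁ = 23, y₁ ≡ 1 (mod 11). M₂ = 11, y₂ ≡ 21 (mod 23). y = 10×23×1 + 15×11×21 ≡ 153 (mod 253). The smallest positive such number is 153.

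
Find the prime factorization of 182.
2 × 7 × 13

Divide by primes starting from smallest:
182 ÷ 2 = 91
91 ÷ 7 = 13
13 ÷ 13 = 1

182 = 2 × 7 × 13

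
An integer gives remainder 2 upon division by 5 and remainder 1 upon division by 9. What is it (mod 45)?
M = 5 × 9 = 45. M₁ = 9, y₁ ≡ 4 (mod 5). M₂ = 5, y₂ ≡ 2 (mod 9). y = 2×9×4 + 1×5×2 ≡ 37 (mod 45). The smallest positive such number is 37.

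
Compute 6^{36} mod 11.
5

Using successive squaring:
Binary expansion of 36: 100100
Powers of 6 mod 11 (each is the square of the previous):
  6^1 ≡ 6 (mod 11)
  6^2 ≡ 6² = 36 ≡ 3 (mod 11)
  6^4 ≡ 3² = 9 ≡ 9 (mod 11)
  6^8 ≡ 9² = 81 ≡ 4 (mod 11)
  6^16 ≡ 4² = 16 ≡ 5 (mod 11)
  6^32 ≡ 5² = 25 ≡ 3 (mod 11)
36 = 32 + 4, so 6^36 = 6^32 × 6^4 ≡ 3 × 9 (mod 11)
Multiplying step by step:
  3 × 9 = 27 ≡ 5 (mod 11)
Result: 6^36 ≡ 5 (mod 11)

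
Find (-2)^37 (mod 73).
Using repeated squaring. (-2) ≡ 71 (mod 73). 37 = 32 + 4 + 1 (binary 100101). Repeated squaring mod 73: 71^1 ≡ 71; 71^2 ≡ 71² = 5041 ≡ 4; 71^4 ≡ 4² = 16 ≡ 16; 71^8 ≡ 16² = 256 ≡ 37; 71^16 ≡ 37² = 1369 ≡ 55; 71^32 ≡ 55² = 3025 ≡ 32. Multiply: (-2)^37 ≡ 71^32 × 71^4 × 71^1 ≡ 32 × 16 × 71 (mod 73): 32 × 16 = 512 ≡ 1; 1 × 71 = 71 ≡ 71. So (-2)^37 ≡ 71 (mod 73).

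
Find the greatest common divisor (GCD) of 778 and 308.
2

Using the Euclidean algorithm:
778 = 2 × 308 + 162
308 = 1 × 162 + 146
162 = 1 × 146 + 16
146 = 9 × 16 + 2
16 = 8 × 2 + 0

GCD(778, 308) = 2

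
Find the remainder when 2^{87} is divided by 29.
By Fermat: 2^{28} ≡ 1 (mod 29). 87 = 3×28 + 3. So 2^{87} ≡ 2^{3} ≡ 8 (mod 29)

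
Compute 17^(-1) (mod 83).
17^(-1) ≡ 44 (mod 83). Verification: 17 × 44 = 748 ≡ 1 (mod 83)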